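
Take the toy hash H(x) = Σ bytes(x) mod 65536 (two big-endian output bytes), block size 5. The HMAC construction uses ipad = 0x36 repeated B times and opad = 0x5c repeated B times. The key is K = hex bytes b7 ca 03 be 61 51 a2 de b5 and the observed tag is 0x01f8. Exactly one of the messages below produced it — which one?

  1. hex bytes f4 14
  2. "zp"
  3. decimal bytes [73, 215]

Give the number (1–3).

3

Key hex bytes b7 ca 03 be 61 51 a2 de b5 is 9 bytes > B = 5, so hash it first: H(key) = 05 29, then zero-pad to 5 bytes: K' = 05 29 00 00 00.
K' ⊕ ipad = 33 1f 36 36 36; K' ⊕ opad = 59 75 5c 5c 5c.
m1: inner = H(33 1f 36 36 36 f4 14) = 01 fc; tag = H(59 75 5c 5c 5c 01 fc) = 02df
m2: inner = H(33 1f 36 36 36 7a 70) = 01 de; tag = H(59 75 5c 5c 5c 01 de) = 02c1
m3: inner = H(33 1f 36 36 36 49 d7) = 02 14; tag = H(59 75 5c 5c 5c 02 14) = 01f8 ← matches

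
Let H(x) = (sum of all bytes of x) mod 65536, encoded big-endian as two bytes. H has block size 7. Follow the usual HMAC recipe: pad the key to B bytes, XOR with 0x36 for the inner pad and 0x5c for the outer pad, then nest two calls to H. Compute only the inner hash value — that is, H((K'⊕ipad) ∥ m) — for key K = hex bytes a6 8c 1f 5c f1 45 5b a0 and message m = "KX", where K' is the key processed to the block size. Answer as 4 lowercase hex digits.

02ce

Key hex bytes a6 8c 1f 5c f1 45 5b a0 is 8 bytes > B = 7, so hash it first: H(key) = 03 de, then zero-pad to 7 bytes: K' = 03 de 00 00 00 00 00.
K' ⊕ ipad = 35 e8 36 36 36 36 36.
Inner input = 35 e8 36 36 36 36 36 ∥ 4b 58.
Inner hash: sum = 53+232+54+54+54+54+54+75+88 = 718 → 02 ce.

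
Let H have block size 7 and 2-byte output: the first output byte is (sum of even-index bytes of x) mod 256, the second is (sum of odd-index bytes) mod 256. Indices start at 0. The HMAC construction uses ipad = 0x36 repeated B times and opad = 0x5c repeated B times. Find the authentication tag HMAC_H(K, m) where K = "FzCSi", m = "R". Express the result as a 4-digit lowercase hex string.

Key "FzCSi" = 46 7a 43 53 69 is 5 bytes ≤ B = 7; zero-pad to 7 bytes: K' = 46 7a 43 53 69 00 00.
K' ⊕ ipad = 70 4c 75 65 5f 36 36.  K' ⊕ opad = 1a 26 1f 0f 35 5c 5c.
Inner input = (K'⊕ipad) ∥ m = 70 4c 75 65 5f 36 36 ∥ 52.
Inner hash: even-index sum = 378 mod 256 = 122; odd-index sum = 313 mod 256 = 57 → 7a 39.
Outer input = (K'⊕opad) ∥ inner = 1a 26 1f 0f 35 5c 5c ∥ 7a 39.
Outer hash (tag): even-index sum = 259 mod 256 = 3; odd-index sum = 267 mod 256 = 11 → 03 0b.

030b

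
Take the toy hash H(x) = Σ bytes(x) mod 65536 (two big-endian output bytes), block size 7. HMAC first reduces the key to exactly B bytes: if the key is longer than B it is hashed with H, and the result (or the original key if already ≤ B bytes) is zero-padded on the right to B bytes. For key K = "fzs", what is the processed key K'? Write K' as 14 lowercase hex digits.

667a7300000000

Key "fzs" = 66 7a 73 is 3 bytes ≤ B = 7; zero-pad to 7 bytes: K' = 66 7a 73 00 00 00 00.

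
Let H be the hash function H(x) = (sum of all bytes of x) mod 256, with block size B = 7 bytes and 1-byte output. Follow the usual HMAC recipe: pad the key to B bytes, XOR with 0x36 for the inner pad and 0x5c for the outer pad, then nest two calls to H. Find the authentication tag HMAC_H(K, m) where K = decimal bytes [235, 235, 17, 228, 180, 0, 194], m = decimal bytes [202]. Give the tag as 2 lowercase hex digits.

Key decimal bytes [235, 235, 17, 228, 180, 0, 194] = eb eb 11 e4 b4 00 c2 is exactly B = 7 bytes: K' = eb eb 11 e4 b4 00 c2.
K' ⊕ ipad = dd dd 27 d2 82 36 f4.  K' ⊕ opad = b7 b7 4d b8 e8 5c 9e.
Inner input = (K'⊕ipad) ∥ m = dd dd 27 d2 82 36 f4 ∥ ca.
Inner hash: sum = 221+221+39+210+130+54+244+202 = 1321; mod 256 = 41 → 29.
Outer input = (K'⊕opad) ∥ inner = b7 b7 4d b8 e8 5c 9e ∥ 29.
Outer hash (tag): sum = 183+183+77+184+232+92+158+41 = 1150; mod 256 = 126 → 7e.

7e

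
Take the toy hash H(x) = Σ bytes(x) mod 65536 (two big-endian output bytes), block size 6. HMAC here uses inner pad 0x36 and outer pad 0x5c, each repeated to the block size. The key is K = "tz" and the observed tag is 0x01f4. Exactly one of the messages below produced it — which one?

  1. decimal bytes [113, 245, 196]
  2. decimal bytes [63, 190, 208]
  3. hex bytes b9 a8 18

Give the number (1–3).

Key "tz" = 74 7a is 2 bytes ≤ B = 6; zero-pad to 6 bytes: K' = 74 7a 00 00 00 00.
K' ⊕ ipad = 42 4c 36 36 36 36; K' ⊕ opad = 28 26 5c 5c 5c 5c.
m1: inner = H(42 4c 36 36 36 36 71 f5 c4) = 03 90; tag = H(28 26 5c 5c 5c 5c 03 90) = 0251
m2: inner = H(42 4c 36 36 36 36 3f be d0) = 03 33; tag = H(28 26 5c 5c 5c 5c 03 33) = 01f4 ← matches
m3: inner = H(42 4c 36 36 36 36 b9 a8 18) = 02 df; tag = H(28 26 5c 5c 5c 5c 02 df) = 029f

2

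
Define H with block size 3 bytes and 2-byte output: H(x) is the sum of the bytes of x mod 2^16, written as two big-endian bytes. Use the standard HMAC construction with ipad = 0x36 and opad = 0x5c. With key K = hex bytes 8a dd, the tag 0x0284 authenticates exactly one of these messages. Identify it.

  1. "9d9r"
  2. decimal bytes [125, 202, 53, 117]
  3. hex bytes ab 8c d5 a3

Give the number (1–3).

Key hex bytes 8a dd is 2 bytes ≤ B = 3; zero-pad to 3 bytes: K' = 8a dd 00.
K' ⊕ ipad = bc eb 36; K' ⊕ opad = d6 81 5c.
m1: inner = H(bc eb 36 39 64 39 72) = 03 25; tag = H(d6 81 5c 03 25) = 01db
m2: inner = H(bc eb 36 7d ca 35 75) = 03 ce; tag = H(d6 81 5c 03 ce) = 0284 ← matches
m3: inner = H(bc eb 36 ab 8c d5 a3) = 04 8c; tag = H(d6 81 5c 04 8c) = 0243

2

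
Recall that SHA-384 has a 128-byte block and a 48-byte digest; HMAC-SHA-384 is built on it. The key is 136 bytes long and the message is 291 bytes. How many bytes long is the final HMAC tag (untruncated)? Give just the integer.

The tag is one SHA-384 digest: 48 bytes.

48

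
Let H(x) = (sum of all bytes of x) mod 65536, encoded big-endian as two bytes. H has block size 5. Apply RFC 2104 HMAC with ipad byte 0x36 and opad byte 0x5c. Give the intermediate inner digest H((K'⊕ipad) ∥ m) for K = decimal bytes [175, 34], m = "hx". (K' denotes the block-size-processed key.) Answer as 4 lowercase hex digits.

022f

Key decimal bytes [175, 34] = af 22 is 2 bytes ≤ B = 5; zero-pad to 5 bytes: K' = af 22 00 00 00.
K' ⊕ ipad = 99 14 36 36 36.
Inner input = 99 14 36 36 36 ∥ 68 78.
Inner hash: sum = 153+20+54+54+54+104+120 = 559 → 02 2f.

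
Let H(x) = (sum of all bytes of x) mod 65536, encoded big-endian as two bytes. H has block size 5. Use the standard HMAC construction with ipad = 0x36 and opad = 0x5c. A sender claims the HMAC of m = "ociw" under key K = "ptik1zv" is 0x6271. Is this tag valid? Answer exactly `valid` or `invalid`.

Key "ptik1zv" = 70 74 69 6b 31 7a 76 is 7 bytes > B = 5, so hash it first: H(key) = 02 d9, then zero-pad to 5 bytes: K' = 02 d9 00 00 00.
K' ⊕ ipad = 34 ef 36 36 36; K' ⊕ opad = 5e 85 5c 5c 5c.
Inner hash: sum = 52+239+54+54+54+111+99+105+119 = 887 → 03 77.
Outer hash (recomputed tag): sum = 94+133+92+92+92+3+119 = 625 → 02 71.
Recomputed tag = 0271; claimed = 6271 → mismatch.

invalid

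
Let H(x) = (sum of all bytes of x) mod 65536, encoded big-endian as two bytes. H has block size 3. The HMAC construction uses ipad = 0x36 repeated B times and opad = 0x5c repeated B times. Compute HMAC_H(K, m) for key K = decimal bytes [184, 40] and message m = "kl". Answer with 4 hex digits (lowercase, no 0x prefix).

Key decimal bytes [184, 40] = b8 28 is 2 bytes ≤ B = 3; zero-pad to 3 bytes: K' = b8 28 00.
K' ⊕ ipad = 8e 1e 36.  K' ⊕ opad = e4 74 5c.
Inner input = (K'⊕ipad) ∥ m = 8e 1e 36 ∥ 6b 6c.
Inner hash: sum = 142+30+54+107+108 = 441 → 01 b9.
Outer input = (K'⊕opad) ∥ inner = e4 74 5c ∥ 01 b9.
Outer hash (tag): sum = 228+116+92+1+185 = 622 → 02 6e.

026e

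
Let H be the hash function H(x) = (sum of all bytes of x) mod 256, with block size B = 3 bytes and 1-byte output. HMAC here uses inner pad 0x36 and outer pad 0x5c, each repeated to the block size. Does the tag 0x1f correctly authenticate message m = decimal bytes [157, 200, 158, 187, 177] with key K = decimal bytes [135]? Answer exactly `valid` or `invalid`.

Key decimal bytes [135] = 87 is 1 byte ≤ B = 3; zero-pad to 3 bytes: K' = 87 00 00.
K' ⊕ ipad = b1 36 36; K' ⊕ opad = db 5c 5c.
Inner hash: sum = 177+54+54+157+200+158+187+177 = 1164; mod 256 = 140 → 8c.
Outer hash (recomputed tag): sum = 219+92+92+140 = 543; mod 256 = 31 → 1f.
Recomputed tag = 1f; claimed = 1f → match.

valid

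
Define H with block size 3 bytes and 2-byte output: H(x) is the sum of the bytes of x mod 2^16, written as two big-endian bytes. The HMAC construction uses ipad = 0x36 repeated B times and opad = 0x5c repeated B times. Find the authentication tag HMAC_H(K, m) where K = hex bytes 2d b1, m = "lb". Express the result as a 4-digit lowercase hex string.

Key hex bytes 2d b1 is 2 bytes ≤ B = 3; zero-pad to 3 bytes: K' = 2d b1 00.
K' ⊕ ipad = 1b 87 36.  K' ⊕ opad = 71 ed 5c.
Inner input = (K'⊕ipad) ∥ m = 1b 87 36 ∥ 6c 62.
Inner hash: sum = 27+135+54+108+98 = 422 → 01 a6.
Outer input = (K'⊕opad) ∥ inner = 71 ed 5c ∥ 01 a6.
Outer hash (tag): sum = 113+237+92+1+166 = 609 → 02 61.

0261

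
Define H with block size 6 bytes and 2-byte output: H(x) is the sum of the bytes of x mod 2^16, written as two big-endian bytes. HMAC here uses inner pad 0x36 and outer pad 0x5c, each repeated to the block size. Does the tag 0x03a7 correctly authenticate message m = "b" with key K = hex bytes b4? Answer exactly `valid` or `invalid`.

valid

Key hex bytes b4 is 1 byte ≤ B = 6; zero-pad to 6 bytes: K' = b4 00 00 00 00 00.
K' ⊕ ipad = 82 36 36 36 36 36; K' ⊕ opad = e8 5c 5c 5c 5c 5c.
Inner hash: sum = 130+54+54+54+54+54+98 = 498 → 01 f2.
Outer hash (recomputed tag): sum = 232+92+92+92+92+92+1+242 = 935 → 03 a7.
Recomputed tag = 03a7; claimed = 03a7 → match.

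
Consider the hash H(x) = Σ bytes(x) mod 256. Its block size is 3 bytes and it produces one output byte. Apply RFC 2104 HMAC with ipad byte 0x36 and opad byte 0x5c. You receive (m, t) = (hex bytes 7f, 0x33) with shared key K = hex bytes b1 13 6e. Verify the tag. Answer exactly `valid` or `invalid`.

Key hex bytes b1 13 6e is exactly B = 3 bytes: K' = b1 13 6e.
K' ⊕ ipad = 87 25 58; K' ⊕ opad = ed 4f 32.
Inner hash: sum = 135+37+88+127 = 387; mod 256 = 131 → 83.
Outer hash (recomputed tag): sum = 237+79+50+131 = 497; mod 256 = 241 → f1.
Recomputed tag = f1; claimed = 33 → mismatch.

invalid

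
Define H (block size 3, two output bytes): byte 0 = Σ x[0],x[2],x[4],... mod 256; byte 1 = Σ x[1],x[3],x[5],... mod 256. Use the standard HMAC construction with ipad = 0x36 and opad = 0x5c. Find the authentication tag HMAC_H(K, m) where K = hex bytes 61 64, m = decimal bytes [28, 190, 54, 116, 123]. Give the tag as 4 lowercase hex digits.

b8f7

Key hex bytes 61 64 is 2 bytes ≤ B = 3; zero-pad to 3 bytes: K' = 61 64 00.
K' ⊕ ipad = 57 52 36.  K' ⊕ opad = 3d 38 5c.
Inner input = (K'⊕ipad) ∥ m = 57 52 36 ∥ 1c be 36 74 7b.
Inner hash: even-index sum = 447 mod 256 = 191; odd-index sum = 287 mod 256 = 31 → bf 1f.
Outer input = (K'⊕opad) ∥ inner = 3d 38 5c ∥ bf 1f.
Outer hash (tag): even-index sum = 184 mod 256 = 184; odd-index sum = 247 mod 256 = 247 → b8 f7.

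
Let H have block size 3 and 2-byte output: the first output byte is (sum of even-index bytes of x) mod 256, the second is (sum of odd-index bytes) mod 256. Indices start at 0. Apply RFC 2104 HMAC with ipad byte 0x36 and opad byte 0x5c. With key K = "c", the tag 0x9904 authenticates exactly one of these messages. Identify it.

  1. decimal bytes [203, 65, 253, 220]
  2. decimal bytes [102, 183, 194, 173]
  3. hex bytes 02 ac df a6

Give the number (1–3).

Key "c" = 63 is 1 byte ≤ B = 3; zero-pad to 3 bytes: K' = 63 00 00.
K' ⊕ ipad = 55 36 36; K' ⊕ opad = 3f 5c 5c.
m1: inner = H(55 36 36 cb 41 fd dc) = a8 fe; tag = H(3f 5c 5c a8 fe) = 9904 ← matches
m2: inner = H(55 36 36 66 b7 c2 ad) = ef 5e; tag = H(3f 5c 5c ef 5e) = f94b
m3: inner = H(55 36 36 02 ac df a6) = dd 17; tag = H(3f 5c 5c dd 17) = b239

1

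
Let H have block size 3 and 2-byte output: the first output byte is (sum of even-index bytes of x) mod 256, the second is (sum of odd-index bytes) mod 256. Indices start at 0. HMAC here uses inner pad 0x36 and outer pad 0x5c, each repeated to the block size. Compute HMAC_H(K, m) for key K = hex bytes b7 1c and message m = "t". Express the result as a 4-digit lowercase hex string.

Key hex bytes b7 1c is 2 bytes ≤ B = 3; zero-pad to 3 bytes: K' = b7 1c 00.
K' ⊕ ipad = 81 2a 36.  K' ⊕ opad = eb 40 5c.
Inner input = (K'⊕ipad) ∥ m = 81 2a 36 ∥ 74.
Inner hash: even-index sum = 183 mod 256 = 183; odd-index sum = 158 mod 256 = 158 → b7 9e.
Outer input = (K'⊕opad) ∥ inner = eb 40 5c ∥ b7 9e.
Outer hash (tag): even-index sum = 485 mod 256 = 229; odd-index sum = 247 mod 256 = 247 → e5 f7.

e5f7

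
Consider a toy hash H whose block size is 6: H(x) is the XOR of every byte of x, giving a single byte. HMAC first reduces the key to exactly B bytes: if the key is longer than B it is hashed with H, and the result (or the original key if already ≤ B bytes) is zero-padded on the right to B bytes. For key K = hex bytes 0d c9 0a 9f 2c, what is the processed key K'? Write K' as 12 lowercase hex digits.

Key hex bytes 0d c9 0a 9f 2c is 5 bytes ≤ B = 6; zero-pad to 6 bytes: K' = 0d c9 0a 9f 2c 00.

0dc90a9f2c00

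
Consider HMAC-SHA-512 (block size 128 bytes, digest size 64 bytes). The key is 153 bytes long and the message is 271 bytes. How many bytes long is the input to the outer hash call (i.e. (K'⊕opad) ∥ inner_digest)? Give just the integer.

Key is 153 > 128 bytes, so it is hashed to 64 bytes then zero-padded to 128: |K'| = 128.
Outer input = (K'⊕opad) ∥ H(inner) → 128 + 64 = 192 bytes.

192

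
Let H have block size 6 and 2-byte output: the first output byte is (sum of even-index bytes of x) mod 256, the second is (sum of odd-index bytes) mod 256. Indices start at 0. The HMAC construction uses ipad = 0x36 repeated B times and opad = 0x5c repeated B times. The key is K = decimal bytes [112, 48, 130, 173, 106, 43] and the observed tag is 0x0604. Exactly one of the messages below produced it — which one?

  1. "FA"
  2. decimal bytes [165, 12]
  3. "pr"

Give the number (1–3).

3

Key decimal bytes [112, 48, 130, 173, 106, 43] = 70 30 82 ad 6a 2b is exactly B = 6 bytes: K' = 70 30 82 ad 6a 2b.
K' ⊕ ipad = 46 06 b4 9b 5c 1d; K' ⊕ opad = 2c 6c de f1 36 77.
m1: inner = H(46 06 b4 9b 5c 1d 46 41) = 9c ff; tag = H(2c 6c de f1 36 77 9c ff) = dcd3
m2: inner = H(46 06 b4 9b 5c 1d a5 0c) = fb ca; tag = H(2c 6c de f1 36 77 fb ca) = 3b9e
m3: inner = H(46 06 b4 9b 5c 1d 70 72) = c6 30; tag = H(2c 6c de f1 36 77 c6 30) = 0604 ← matches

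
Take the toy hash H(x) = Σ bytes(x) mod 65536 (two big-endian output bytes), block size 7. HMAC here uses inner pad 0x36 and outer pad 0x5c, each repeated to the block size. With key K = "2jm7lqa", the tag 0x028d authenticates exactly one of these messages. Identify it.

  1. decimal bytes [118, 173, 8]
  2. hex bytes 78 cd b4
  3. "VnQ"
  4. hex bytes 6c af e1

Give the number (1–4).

Key "2jm7lqa" = 32 6a 6d 37 6c 71 61 is exactly B = 7 bytes: K' = 32 6a 6d 37 6c 71 61.
K' ⊕ ipad = 04 5c 5b 01 5a 47 57; K' ⊕ opad = 6e 36 31 6b 30 2d 3d.
m1: inner = H(04 5c 5b 01 5a 47 57 76 ad 08) = 02 df; tag = H(6e 36 31 6b 30 2d 3d 02 df) = 02bb
m2: inner = H(04 5c 5b 01 5a 47 57 78 cd b4) = 03 ad; tag = H(6e 36 31 6b 30 2d 3d 03 ad) = 028a
m3: inner = H(04 5c 5b 01 5a 47 57 56 6e 51) = 02 c9; tag = H(6e 36 31 6b 30 2d 3d 02 c9) = 02a5
m4: inner = H(04 5c 5b 01 5a 47 57 6c af e1) = 03 b0; tag = H(6e 36 31 6b 30 2d 3d 03 b0) = 028d ← matches

4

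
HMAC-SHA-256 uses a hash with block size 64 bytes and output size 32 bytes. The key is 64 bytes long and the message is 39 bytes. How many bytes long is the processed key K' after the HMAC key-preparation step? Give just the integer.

64

Key is 64 ≤ 64 bytes, zero-padded: |K'| = 64.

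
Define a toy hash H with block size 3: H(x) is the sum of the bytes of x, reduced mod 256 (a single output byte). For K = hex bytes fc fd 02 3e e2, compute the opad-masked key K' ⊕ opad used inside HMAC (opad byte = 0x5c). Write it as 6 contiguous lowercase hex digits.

Key hex bytes fc fd 02 3e e2 is 5 bytes > B = 3, so hash it first: H(key) = 1b, then zero-pad to 3 bytes: K' = 1b 00 00.
XOR each byte with 0x5c: 1b⊕5c=47, 00⊕5c=5c, 00⊕5c=5c.

475c5c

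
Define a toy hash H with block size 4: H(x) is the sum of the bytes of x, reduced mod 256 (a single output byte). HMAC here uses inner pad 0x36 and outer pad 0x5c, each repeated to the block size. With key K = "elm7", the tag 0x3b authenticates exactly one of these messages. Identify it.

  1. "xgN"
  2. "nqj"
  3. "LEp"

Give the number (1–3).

Key "elm7" = 65 6c 6d 37 is exactly B = 4 bytes: K' = 65 6c 6d 37.
K' ⊕ ipad = 53 5a 5b 01; K' ⊕ opad = 39 30 31 6b.
m1: inner = H(53 5a 5b 01 78 67 4e) = 36; tag = H(39 30 31 6b 36) = 3b ← matches
m2: inner = H(53 5a 5b 01 6e 71 6a) = 52; tag = H(39 30 31 6b 52) = 57
m3: inner = H(53 5a 5b 01 4c 45 70) = 0a; tag = H(39 30 31 6b 0a) = 0f

1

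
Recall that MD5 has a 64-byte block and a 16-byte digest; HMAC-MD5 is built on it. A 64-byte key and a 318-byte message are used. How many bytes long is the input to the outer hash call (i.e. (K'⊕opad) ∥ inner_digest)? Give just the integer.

Key is 64 ≤ 64 bytes, zero-padded: |K'| = 64.
Outer input = (K'⊕opad) ∥ H(inner) → 64 + 16 = 80 bytes.

80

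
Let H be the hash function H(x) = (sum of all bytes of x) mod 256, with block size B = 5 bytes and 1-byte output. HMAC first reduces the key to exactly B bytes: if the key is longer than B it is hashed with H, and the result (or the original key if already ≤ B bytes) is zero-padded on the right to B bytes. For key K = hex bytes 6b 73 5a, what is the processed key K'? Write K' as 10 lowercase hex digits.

Key hex bytes 6b 73 5a is 3 bytes ≤ B = 5; zero-pad to 5 bytes: K' = 6b 73 5a 00 00.

6b735a0000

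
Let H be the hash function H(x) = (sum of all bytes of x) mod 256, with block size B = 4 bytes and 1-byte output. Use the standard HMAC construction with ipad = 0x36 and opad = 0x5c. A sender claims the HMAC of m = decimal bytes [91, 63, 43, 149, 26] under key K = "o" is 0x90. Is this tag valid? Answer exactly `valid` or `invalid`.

Key "o" = 6f is 1 byte ≤ B = 4; zero-pad to 4 bytes: K' = 6f 00 00 00.
K' ⊕ ipad = 59 36 36 36; K' ⊕ opad = 33 5c 5c 5c.
Inner hash: sum = 89+54+54+54+91+63+43+149+26 = 623; mod 256 = 111 → 6f.
Outer hash (recomputed tag): sum = 51+92+92+92+111 = 438; mod 256 = 182 → b6.
Recomputed tag = b6; claimed = 90 → mismatch.

invalid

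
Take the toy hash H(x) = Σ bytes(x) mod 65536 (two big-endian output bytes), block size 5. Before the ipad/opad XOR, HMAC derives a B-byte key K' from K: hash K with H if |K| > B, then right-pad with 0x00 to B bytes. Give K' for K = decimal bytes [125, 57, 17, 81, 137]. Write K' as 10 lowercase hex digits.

Key decimal bytes [125, 57, 17, 81, 137] = 7d 39 11 51 89 is exactly B = 5 bytes: K' = 7d 39 11 51 89.

7d39115189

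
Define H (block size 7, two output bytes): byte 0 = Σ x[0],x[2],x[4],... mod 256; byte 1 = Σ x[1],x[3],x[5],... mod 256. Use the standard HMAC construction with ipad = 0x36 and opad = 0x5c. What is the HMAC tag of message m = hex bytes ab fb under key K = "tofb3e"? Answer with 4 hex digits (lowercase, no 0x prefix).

d872

Key "tofb3e" = 74 6f 66 62 33 65 is 6 bytes ≤ B = 7; zero-pad to 7 bytes: K' = 74 6f 66 62 33 65 00.
K' ⊕ ipad = 42 59 50 54 05 53 36.  K' ⊕ opad = 28 33 3a 3e 6f 39 5c.
Inner input = (K'⊕ipad) ∥ m = 42 59 50 54 05 53 36 ∥ ab fb.
Inner hash: even-index sum = 456 mod 256 = 200; odd-index sum = 427 mod 256 = 171 → c8 ab.
Outer input = (K'⊕opad) ∥ inner = 28 33 3a 3e 6f 39 5c ∥ c8 ab.
Outer hash (tag): even-index sum = 472 mod 256 = 216; odd-index sum = 370 mod 256 = 114 → d8 72.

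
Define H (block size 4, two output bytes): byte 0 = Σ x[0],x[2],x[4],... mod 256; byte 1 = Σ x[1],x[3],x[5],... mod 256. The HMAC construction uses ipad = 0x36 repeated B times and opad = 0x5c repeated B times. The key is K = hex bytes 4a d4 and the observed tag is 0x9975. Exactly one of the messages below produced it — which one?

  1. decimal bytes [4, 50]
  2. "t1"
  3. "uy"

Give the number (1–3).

Key hex bytes 4a d4 is 2 bytes ≤ B = 4; zero-pad to 4 bytes: K' = 4a d4 00 00.
K' ⊕ ipad = 7c e2 36 36; K' ⊕ opad = 16 88 5c 5c.
m1: inner = H(7c e2 36 36 04 32) = b6 4a; tag = H(16 88 5c 5c b6 4a) = 282e
m2: inner = H(7c e2 36 36 74 31) = 26 49; tag = H(16 88 5c 5c 26 49) = 982d
m3: inner = H(7c e2 36 36 75 79) = 27 91; tag = H(16 88 5c 5c 27 91) = 9975 ← matches

3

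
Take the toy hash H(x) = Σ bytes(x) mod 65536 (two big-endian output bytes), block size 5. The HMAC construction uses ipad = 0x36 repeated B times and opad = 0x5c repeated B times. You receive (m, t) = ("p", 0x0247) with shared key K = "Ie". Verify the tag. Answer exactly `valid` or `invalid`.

valid

Key "Ie" = 49 65 is 2 bytes ≤ B = 5; zero-pad to 5 bytes: K' = 49 65 00 00 00.
K' ⊕ ipad = 7f 53 36 36 36; K' ⊕ opad = 15 39 5c 5c 5c.
Inner hash: sum = 127+83+54+54+54+112 = 484 → 01 e4.
Outer hash (recomputed tag): sum = 21+57+92+92+92+1+228 = 583 → 02 47.
Recomputed tag = 0247; claimed = 0247 → match.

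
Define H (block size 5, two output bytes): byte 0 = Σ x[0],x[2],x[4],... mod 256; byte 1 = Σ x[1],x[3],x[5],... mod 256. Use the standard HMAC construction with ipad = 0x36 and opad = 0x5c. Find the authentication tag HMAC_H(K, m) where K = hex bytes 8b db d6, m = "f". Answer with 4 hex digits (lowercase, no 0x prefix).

Key hex bytes 8b db d6 is 3 bytes ≤ B = 5; zero-pad to 5 bytes: K' = 8b db d6 00 00.
K' ⊕ ipad = bd ed e0 36 36.  K' ⊕ opad = d7 87 8a 5c 5c.
Inner input = (K'⊕ipad) ∥ m = bd ed e0 36 36 ∥ 66.
Inner hash: even-index sum = 467 mod 256 = 211; odd-index sum = 393 mod 256 = 137 → d3 89.
Outer input = (K'⊕opad) ∥ inner = d7 87 8a 5c 5c ∥ d3 89.
Outer hash (tag): even-index sum = 582 mod 256 = 70; odd-index sum = 438 mod 256 = 182 → 46 b6.

46b6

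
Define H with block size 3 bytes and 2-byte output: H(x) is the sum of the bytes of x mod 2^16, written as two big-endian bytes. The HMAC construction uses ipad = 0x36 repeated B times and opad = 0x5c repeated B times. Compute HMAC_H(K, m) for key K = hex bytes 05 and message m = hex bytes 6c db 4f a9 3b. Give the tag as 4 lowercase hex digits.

012d

Key hex bytes 05 is 1 byte ≤ B = 3; zero-pad to 3 bytes: K' = 05 00 00.
K' ⊕ ipad = 33 36 36.  K' ⊕ opad = 59 5c 5c.
Inner input = (K'⊕ipad) ∥ m = 33 36 36 ∥ 6c db 4f a9 3b.
Inner hash: sum = 51+54+54+108+219+79+169+59 = 793 → 03 19.
Outer input = (K'⊕opad) ∥ inner = 59 5c 5c ∥ 03 19.
Outer hash (tag): sum = 89+92+92+3+25 = 301 → 01 2d.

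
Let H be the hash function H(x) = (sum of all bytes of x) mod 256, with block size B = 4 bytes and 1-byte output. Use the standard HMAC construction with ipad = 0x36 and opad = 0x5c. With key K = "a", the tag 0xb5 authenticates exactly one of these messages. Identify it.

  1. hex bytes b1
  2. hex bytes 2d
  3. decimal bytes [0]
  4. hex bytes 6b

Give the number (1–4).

4

Key "a" = 61 is 1 byte ≤ B = 4; zero-pad to 4 bytes: K' = 61 00 00 00.
K' ⊕ ipad = 57 36 36 36; K' ⊕ opad = 3d 5c 5c 5c.
m1: inner = H(57 36 36 36 b1) = aa; tag = H(3d 5c 5c 5c aa) = fb
m2: inner = H(57 36 36 36 2d) = 26; tag = H(3d 5c 5c 5c 26) = 77
m3: inner = H(57 36 36 36 00) = f9; tag = H(3d 5c 5c 5c f9) = 4a
m4: inner = H(57 36 36 36 6b) = 64; tag = H(3d 5c 5c 5c 64) = b5 ← matches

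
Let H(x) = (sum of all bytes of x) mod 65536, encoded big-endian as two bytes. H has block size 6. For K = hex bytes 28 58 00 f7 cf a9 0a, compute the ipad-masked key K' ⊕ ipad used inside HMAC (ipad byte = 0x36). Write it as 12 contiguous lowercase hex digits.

34cf36363636

Key hex bytes 28 58 00 f7 cf a9 0a is 7 bytes > B = 6, so hash it first: H(key) = 02 f9, then zero-pad to 6 bytes: K' = 02 f9 00 00 00 00.
XOR each byte with 0x36: 02⊕36=34, f9⊕36=cf, 00⊕36=36, 00⊕36=36, 00⊕36=36, 00⊕36=36.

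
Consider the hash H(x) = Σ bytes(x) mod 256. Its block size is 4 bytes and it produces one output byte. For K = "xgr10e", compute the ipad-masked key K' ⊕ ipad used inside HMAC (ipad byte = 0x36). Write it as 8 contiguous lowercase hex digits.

Key "xgr10e" = 78 67 72 31 30 65 is 6 bytes > B = 4, so hash it first: H(key) = 17, then zero-pad to 4 bytes: K' = 17 00 00 00.
XOR each byte with 0x36: 17⊕36=21, 00⊕36=36, 00⊕36=36, 00⊕36=36.

21363636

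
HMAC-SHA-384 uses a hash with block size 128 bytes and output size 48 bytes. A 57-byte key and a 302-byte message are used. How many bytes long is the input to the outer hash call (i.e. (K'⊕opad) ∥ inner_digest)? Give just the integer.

176

Key is 57 ≤ 128 bytes, zero-padded: |K'| = 128.
Outer input = (K'⊕opad) ∥ H(inner) → 128 + 48 = 176 bytes.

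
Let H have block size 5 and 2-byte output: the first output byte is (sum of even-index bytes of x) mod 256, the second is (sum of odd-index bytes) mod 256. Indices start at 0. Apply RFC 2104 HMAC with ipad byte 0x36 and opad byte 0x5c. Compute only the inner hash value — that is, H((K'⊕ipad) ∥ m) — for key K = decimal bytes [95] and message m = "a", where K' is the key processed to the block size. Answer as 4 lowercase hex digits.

d5cd

Key decimal bytes [95] = 5f is 1 byte ≤ B = 5; zero-pad to 5 bytes: K' = 5f 00 00 00 00.
K' ⊕ ipad = 69 36 36 36 36.
Inner input = 69 36 36 36 36 ∥ 61.
Inner hash: even-index sum = 213 mod 256 = 213; odd-index sum = 205 mod 256 = 205 → d5 cd.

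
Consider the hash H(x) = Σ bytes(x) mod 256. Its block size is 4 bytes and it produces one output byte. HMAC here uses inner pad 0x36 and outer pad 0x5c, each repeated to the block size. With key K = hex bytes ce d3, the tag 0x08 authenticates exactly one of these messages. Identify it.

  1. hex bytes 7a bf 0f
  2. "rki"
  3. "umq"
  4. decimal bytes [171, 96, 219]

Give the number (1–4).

4

Key hex bytes ce d3 is 2 bytes ≤ B = 4; zero-pad to 4 bytes: K' = ce d3 00 00.
K' ⊕ ipad = f8 e5 36 36; K' ⊕ opad = 92 8f 5c 5c.
m1: inner = H(f8 e5 36 36 7a bf 0f) = 91; tag = H(92 8f 5c 5c 91) = 6a
m2: inner = H(f8 e5 36 36 72 6b 69) = 8f; tag = H(92 8f 5c 5c 8f) = 68
m3: inner = H(f8 e5 36 36 75 6d 71) = 9c; tag = H(92 8f 5c 5c 9c) = 75
m4: inner = H(f8 e5 36 36 ab 60 db) = 2f; tag = H(92 8f 5c 5c 2f) = 08 ← matches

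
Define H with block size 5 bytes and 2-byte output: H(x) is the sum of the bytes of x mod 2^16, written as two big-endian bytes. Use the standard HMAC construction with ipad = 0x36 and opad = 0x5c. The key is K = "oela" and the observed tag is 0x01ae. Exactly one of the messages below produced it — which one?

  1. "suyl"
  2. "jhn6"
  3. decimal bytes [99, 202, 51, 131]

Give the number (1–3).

3

Key "oela" = 6f 65 6c 61 is 4 bytes ≤ B = 5; zero-pad to 5 bytes: K' = 6f 65 6c 61 00.
K' ⊕ ipad = 59 53 5a 57 36; K' ⊕ opad = 33 39 30 3d 5c.
m1: inner = H(59 53 5a 57 36 73 75 79 6c) = 03 60; tag = H(33 39 30 3d 5c 03 60) = 0198
m2: inner = H(59 53 5a 57 36 6a 68 6e 36) = 03 09; tag = H(33 39 30 3d 5c 03 09) = 0141
m3: inner = H(59 53 5a 57 36 63 ca 33 83) = 03 76; tag = H(33 39 30 3d 5c 03 76) = 01ae ← matches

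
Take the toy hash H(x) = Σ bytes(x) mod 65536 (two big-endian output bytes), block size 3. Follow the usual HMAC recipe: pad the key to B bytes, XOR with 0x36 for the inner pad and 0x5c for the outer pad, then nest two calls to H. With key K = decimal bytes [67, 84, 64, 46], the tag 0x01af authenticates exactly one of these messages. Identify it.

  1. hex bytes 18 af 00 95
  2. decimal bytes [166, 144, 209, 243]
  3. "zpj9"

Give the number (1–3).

2

Key decimal bytes [67, 84, 64, 46] = 43 54 40 2e is 4 bytes > B = 3, so hash it first: H(key) = 01 05, then zero-pad to 3 bytes: K' = 01 05 00.
K' ⊕ ipad = 37 33 36; K' ⊕ opad = 5d 59 5c.
m1: inner = H(37 33 36 18 af 00 95) = 01 fc; tag = H(5d 59 5c 01 fc) = 020f
m2: inner = H(37 33 36 a6 90 d1 f3) = 03 9a; tag = H(5d 59 5c 03 9a) = 01af ← matches
m3: inner = H(37 33 36 7a 70 6a 39) = 02 2d; tag = H(5d 59 5c 02 2d) = 0141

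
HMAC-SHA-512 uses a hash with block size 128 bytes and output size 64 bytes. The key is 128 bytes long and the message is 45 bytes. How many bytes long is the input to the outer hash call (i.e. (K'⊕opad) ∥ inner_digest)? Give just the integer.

Key is 128 ≤ 128 bytes, zero-padded: |K'| = 128.
Outer input = (K'⊕opad) ∥ H(inner) → 128 + 64 = 192 bytes.

192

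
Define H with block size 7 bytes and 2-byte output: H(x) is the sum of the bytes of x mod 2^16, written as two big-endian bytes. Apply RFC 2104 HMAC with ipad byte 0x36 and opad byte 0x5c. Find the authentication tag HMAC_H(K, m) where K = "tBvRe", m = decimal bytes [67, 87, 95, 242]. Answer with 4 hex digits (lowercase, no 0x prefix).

Key "tBvRe" = 74 42 76 52 65 is 5 bytes ≤ B = 7; zero-pad to 7 bytes: K' = 74 42 76 52 65 00 00.
K' ⊕ ipad = 42 74 40 64 53 36 36.  K' ⊕ opad = 28 1e 2a 0e 39 5c 5c.
Inner input = (K'⊕ipad) ∥ m = 42 74 40 64 53 36 36 ∥ 43 57 5f f2.
Inner hash: sum = 66+116+64+100+83+54+54+67+87+95+242 = 1028 → 04 04.
Outer input = (K'⊕opad) ∥ inner = 28 1e 2a 0e 39 5c 5c ∥ 04 04.
Outer hash (tag): sum = 40+30+42+14+57+92+92+4+4 = 375 → 01 77.

0177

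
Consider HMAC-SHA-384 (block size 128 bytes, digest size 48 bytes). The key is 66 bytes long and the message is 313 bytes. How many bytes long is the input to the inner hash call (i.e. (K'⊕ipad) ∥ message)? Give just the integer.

441

Key is 66 ≤ 128 bytes, zero-padded: |K'| = 128.
Inner input = (K'⊕ipad) ∥ m → 128 + 313 = 441 bytes.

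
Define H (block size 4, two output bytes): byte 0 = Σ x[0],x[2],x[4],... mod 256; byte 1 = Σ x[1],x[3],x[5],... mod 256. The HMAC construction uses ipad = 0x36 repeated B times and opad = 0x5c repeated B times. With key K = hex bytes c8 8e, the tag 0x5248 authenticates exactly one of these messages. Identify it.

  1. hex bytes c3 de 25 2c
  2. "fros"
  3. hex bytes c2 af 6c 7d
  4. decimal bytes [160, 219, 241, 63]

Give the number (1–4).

3

Key hex bytes c8 8e is 2 bytes ≤ B = 4; zero-pad to 4 bytes: K' = c8 8e 00 00.
K' ⊕ ipad = fe b8 36 36; K' ⊕ opad = 94 d2 5c 5c.
m1: inner = H(fe b8 36 36 c3 de 25 2c) = 1c f8; tag = H(94 d2 5c 5c 1c f8) = 0c26
m2: inner = H(fe b8 36 36 66 72 6f 73) = 09 d3; tag = H(94 d2 5c 5c 09 d3) = f901
m3: inner = H(fe b8 36 36 c2 af 6c 7d) = 62 1a; tag = H(94 d2 5c 5c 62 1a) = 5248 ← matches
m4: inner = H(fe b8 36 36 a0 db f1 3f) = c5 08; tag = H(94 d2 5c 5c c5 08) = b536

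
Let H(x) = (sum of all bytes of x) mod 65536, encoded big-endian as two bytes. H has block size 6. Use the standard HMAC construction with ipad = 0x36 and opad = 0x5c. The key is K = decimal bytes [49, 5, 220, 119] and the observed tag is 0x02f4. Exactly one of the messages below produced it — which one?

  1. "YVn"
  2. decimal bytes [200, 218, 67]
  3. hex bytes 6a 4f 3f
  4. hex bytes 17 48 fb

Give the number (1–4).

3

Key decimal bytes [49, 5, 220, 119] = 31 05 dc 77 is 4 bytes ≤ B = 6; zero-pad to 6 bytes: K' = 31 05 dc 77 00 00.
K' ⊕ ipad = 07 33 ea 41 36 36; K' ⊕ opad = 6d 59 80 2b 5c 5c.
m1: inner = H(07 33 ea 41 36 36 59 56 6e) = 02 ee; tag = H(6d 59 80 2b 5c 5c 02 ee) = 0319
m2: inner = H(07 33 ea 41 36 36 c8 da 43) = 03 b6; tag = H(6d 59 80 2b 5c 5c 03 b6) = 02e2
m3: inner = H(07 33 ea 41 36 36 6a 4f 3f) = 02 c9; tag = H(6d 59 80 2b 5c 5c 02 c9) = 02f4 ← matches
m4: inner = H(07 33 ea 41 36 36 17 48 fb) = 03 2b; tag = H(6d 59 80 2b 5c 5c 03 2b) = 0257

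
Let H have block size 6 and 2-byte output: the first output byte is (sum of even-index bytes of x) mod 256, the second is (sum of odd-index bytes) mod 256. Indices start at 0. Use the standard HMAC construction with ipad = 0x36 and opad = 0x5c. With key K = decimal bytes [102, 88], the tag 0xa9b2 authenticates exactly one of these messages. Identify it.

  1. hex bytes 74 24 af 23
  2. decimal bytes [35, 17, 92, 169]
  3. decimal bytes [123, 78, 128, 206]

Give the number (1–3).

Key decimal bytes [102, 88] = 66 58 is 2 bytes ≤ B = 6; zero-pad to 6 bytes: K' = 66 58 00 00 00 00.
K' ⊕ ipad = 50 6e 36 36 36 36; K' ⊕ opad = 3a 04 5c 5c 5c 5c.
m1: inner = H(50 6e 36 36 36 36 74 24 af 23) = df 21; tag = H(3a 04 5c 5c 5c 5c df 21) = d1dd
m2: inner = H(50 6e 36 36 36 36 23 11 5c a9) = 3b 94; tag = H(3a 04 5c 5c 5c 5c 3b 94) = 2d50
m3: inner = H(50 6e 36 36 36 36 7b 4e 80 ce) = b7 f6; tag = H(3a 04 5c 5c 5c 5c b7 f6) = a9b2 ← matches

3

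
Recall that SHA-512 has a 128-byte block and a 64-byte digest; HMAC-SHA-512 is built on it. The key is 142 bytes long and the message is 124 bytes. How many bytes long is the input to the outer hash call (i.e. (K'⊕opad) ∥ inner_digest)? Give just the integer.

192

Key is 142 > 128 bytes, so it is hashed to 64 bytes then zero-padded to 128: |K'| = 128.
Outer input = (K'⊕opad) ∥ H(inner) → 128 + 64 = 192 bytes.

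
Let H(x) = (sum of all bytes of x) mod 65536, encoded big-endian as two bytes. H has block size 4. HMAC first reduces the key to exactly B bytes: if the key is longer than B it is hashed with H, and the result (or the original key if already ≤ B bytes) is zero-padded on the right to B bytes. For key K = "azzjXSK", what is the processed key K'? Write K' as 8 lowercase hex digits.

|K| = 7 > B = 4, so first hash the key.
H(K): sum = 97+122+122+106+88+83+75 = 693 → 02 b5.
Zero-pad H(K) = 02 b5 to 4 bytes: K' = 02 b5 00 00.

02b50000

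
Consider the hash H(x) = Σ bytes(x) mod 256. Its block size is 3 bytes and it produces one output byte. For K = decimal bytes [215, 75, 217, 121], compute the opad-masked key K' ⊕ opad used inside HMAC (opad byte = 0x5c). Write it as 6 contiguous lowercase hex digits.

285c5c

Key decimal bytes [215, 75, 217, 121] = d7 4b d9 79 is 4 bytes > B = 3, so hash it first: H(key) = 74, then zero-pad to 3 bytes: K' = 74 00 00.
XOR each byte with 0x5c: 74⊕5c=28, 00⊕5c=5c, 00⊕5c=5c.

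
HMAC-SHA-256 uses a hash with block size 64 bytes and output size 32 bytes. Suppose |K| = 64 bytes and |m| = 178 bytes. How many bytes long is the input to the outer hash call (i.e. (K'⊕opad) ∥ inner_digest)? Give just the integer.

Key is 64 ≤ 64 bytes, zero-padded: |K'| = 64.
Outer input = (K'⊕opad) ∥ H(inner) → 64 + 32 = 96 bytes.

96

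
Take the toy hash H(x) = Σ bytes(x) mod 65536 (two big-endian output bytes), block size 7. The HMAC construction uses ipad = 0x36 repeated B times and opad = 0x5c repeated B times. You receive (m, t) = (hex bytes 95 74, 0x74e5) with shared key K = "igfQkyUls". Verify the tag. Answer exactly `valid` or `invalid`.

Key "igfQkyUls" = 69 67 66 51 6b 79 55 6c 73 is 9 bytes > B = 7, so hash it first: H(key) = 03 9f, then zero-pad to 7 bytes: K' = 03 9f 00 00 00 00 00.
K' ⊕ ipad = 35 a9 36 36 36 36 36; K' ⊕ opad = 5f c3 5c 5c 5c 5c 5c.
Inner hash: sum = 53+169+54+54+54+54+54+149+116 = 757 → 02 f5.
Outer hash (recomputed tag): sum = 95+195+92+92+92+92+92+2+245 = 997 → 03 e5.
Recomputed tag = 03e5; claimed = 74e5 → mismatch.

invalid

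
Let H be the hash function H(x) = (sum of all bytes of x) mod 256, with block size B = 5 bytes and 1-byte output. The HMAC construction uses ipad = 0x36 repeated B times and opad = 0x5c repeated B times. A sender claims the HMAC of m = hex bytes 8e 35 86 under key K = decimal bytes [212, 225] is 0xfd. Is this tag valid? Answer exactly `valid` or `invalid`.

Key decimal bytes [212, 225] = d4 e1 is 2 bytes ≤ B = 5; zero-pad to 5 bytes: K' = d4 e1 00 00 00.
K' ⊕ ipad = e2 d7 36 36 36; K' ⊕ opad = 88 bd 5c 5c 5c.
Inner hash: sum = 226+215+54+54+54+142+53+134 = 932; mod 256 = 164 → a4.
Outer hash (recomputed tag): sum = 136+189+92+92+92+164 = 765; mod 256 = 253 → fd.
Recomputed tag = fd; claimed = fd → match.

valid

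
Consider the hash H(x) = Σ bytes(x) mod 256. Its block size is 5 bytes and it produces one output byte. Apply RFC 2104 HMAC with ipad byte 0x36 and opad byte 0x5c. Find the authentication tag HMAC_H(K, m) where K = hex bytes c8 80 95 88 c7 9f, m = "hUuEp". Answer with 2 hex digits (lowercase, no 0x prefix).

Key hex bytes c8 80 95 88 c7 9f is 6 bytes > B = 5, so hash it first: H(key) = cb, then zero-pad to 5 bytes: K' = cb 00 00 00 00.
K' ⊕ ipad = fd 36 36 36 36.  K' ⊕ opad = 97 5c 5c 5c 5c.
Inner input = (K'⊕ipad) ∥ m = fd 36 36 36 36 ∥ 68 55 75 45 70.
Inner hash: sum = 253+54+54+54+54+104+85+117+69+112 = 956; mod 256 = 188 → bc.
Outer input = (K'⊕opad) ∥ inner = 97 5c 5c 5c 5c ∥ bc.
Outer hash (tag): sum = 151+92+92+92+92+188 = 707; mod 256 = 195 → c3.

c3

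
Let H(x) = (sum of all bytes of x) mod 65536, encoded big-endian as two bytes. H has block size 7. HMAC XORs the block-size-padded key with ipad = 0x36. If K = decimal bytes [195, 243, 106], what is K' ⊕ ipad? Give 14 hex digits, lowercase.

f5c55c36363636

Key decimal bytes [195, 243, 106] = c3 f3 6a is 3 bytes ≤ B = 7; zero-pad to 7 bytes: K' = c3 f3 6a 00 00 00 00.
XOR each byte with 0x36: c3⊕36=f5, f3⊕36=c5, 6a⊕36=5c, 00⊕36=36, 00⊕36=36, 00⊕36=36, 00⊕36=36.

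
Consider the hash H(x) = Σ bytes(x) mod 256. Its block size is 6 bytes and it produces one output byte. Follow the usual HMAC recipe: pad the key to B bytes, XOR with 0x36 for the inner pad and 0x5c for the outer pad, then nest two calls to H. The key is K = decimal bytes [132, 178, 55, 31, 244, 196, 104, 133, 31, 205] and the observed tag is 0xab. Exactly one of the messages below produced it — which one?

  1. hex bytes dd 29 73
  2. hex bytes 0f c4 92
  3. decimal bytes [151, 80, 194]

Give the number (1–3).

2

Key decimal bytes [132, 178, 55, 31, 244, 196, 104, 133, 31, 205] = 84 b2 37 1f f4 c4 68 85 1f cd is 10 bytes > B = 6, so hash it first: H(key) = 1d, then zero-pad to 6 bytes: K' = 1d 00 00 00 00 00.
K' ⊕ ipad = 2b 36 36 36 36 36; K' ⊕ opad = 41 5c 5c 5c 5c 5c.
m1: inner = H(2b 36 36 36 36 36 dd 29 73) = b2; tag = H(41 5c 5c 5c 5c 5c b2) = bf
m2: inner = H(2b 36 36 36 36 36 0f c4 92) = 9e; tag = H(41 5c 5c 5c 5c 5c 9e) = ab ← matches
m3: inner = H(2b 36 36 36 36 36 97 50 c2) = e2; tag = H(41 5c 5c 5c 5c 5c e2) = ef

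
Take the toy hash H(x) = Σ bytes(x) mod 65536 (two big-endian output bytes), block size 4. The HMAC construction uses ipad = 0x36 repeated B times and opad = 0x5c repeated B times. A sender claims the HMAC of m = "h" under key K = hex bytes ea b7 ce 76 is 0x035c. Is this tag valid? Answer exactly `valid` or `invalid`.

valid

Key hex bytes ea b7 ce 76 is exactly B = 4 bytes: K' = ea b7 ce 76.
K' ⊕ ipad = dc 81 f8 40; K' ⊕ opad = b6 eb 92 2a.
Inner hash: sum = 220+129+248+64+104 = 765 → 02 fd.
Outer hash (recomputed tag): sum = 182+235+146+42+2+253 = 860 → 03 5c.
Recomputed tag = 035c; claimed = 035c → match.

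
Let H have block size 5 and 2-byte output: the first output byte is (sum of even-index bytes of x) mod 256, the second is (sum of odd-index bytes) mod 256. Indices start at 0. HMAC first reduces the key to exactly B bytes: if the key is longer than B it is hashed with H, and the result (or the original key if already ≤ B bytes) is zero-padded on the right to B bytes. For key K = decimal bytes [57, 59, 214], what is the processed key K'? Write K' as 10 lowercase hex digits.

393bd60000

Key decimal bytes [57, 59, 214] = 39 3b d6 is 3 bytes ≤ B = 5; zero-pad to 5 bytes: K' = 39 3b d6 00 00.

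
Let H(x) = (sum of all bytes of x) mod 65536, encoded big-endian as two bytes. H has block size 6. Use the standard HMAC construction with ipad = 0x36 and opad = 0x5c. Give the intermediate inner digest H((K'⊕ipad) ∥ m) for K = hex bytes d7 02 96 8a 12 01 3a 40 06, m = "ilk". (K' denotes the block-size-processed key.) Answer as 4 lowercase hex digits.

0306

Key hex bytes d7 02 96 8a 12 01 3a 40 06 is 9 bytes > B = 6, so hash it first: H(key) = 02 8c, then zero-pad to 6 bytes: K' = 02 8c 00 00 00 00.
K' ⊕ ipad = 34 ba 36 36 36 36.
Inner input = 34 ba 36 36 36 36 ∥ 69 6c 6b.
Inner hash: sum = 52+186+54+54+54+54+105+108+107 = 774 → 03 06.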